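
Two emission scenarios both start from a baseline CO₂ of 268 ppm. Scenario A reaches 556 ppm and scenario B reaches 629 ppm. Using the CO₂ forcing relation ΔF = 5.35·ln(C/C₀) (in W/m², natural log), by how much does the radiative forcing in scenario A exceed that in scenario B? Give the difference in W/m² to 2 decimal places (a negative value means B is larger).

ΔF_A − ΔF_B = -0.66 W/m²

ΔF_A = 5.35 ln(556/268) = 5.35 × 0.72978 = 3.9043 W/m².
ΔF_B = 5.35 ln(629/268) = 5.35 × 0.85314 = 4.5643 W/m².
Difference: 3.9043 − 4.5643 = -0.6600 W/m².
(Equivalently, ΔF_A − ΔF_B = 5.35 ln(556/629) = 5.35 × -0.12336 = -0.6600 W/m².)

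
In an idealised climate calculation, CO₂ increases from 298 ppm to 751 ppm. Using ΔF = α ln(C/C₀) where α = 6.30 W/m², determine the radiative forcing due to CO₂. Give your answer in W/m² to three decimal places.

ΔF = 5.823 W/m²

CO₂: 6.30 × ln(751/298) = 6.30 × ln(2.52013) = 6.30 × 0.92431 = 5.8232 W/m².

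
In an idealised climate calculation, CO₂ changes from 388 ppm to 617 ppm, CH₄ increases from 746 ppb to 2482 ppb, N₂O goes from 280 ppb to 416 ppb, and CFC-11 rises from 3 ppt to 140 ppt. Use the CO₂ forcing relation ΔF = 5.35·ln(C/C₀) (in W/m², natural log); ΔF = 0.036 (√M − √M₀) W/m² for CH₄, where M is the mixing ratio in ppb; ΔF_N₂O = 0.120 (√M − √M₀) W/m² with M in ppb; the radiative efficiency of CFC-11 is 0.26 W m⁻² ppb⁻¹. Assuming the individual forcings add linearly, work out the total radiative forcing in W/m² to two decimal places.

ΔF = 3.77 W/m²

CO₂: 5.35 × ln(617/388) = 5.35 × ln(1.59021) = 5.35 × 0.46387 = 2.4817 W/m².
CH₄: 0.036 × (√2482 − √746) = 0.036 × (49.8197 − 27.3130) = 0.036 × 22.5067 = 0.8102 W/m².
N₂O: 0.120 × (√416 − √280) = 0.120 × (20.3961 − 16.7332) = 0.120 × 3.6629 = 0.4395 W/m².
CFC-11: Δ = 140 − 3 = 137 ppt = 0.137 ppb; ΔF = 0.26 × 0.137 = 0.0356 W/m².
Total ΔF = 2.4817 + 0.8102 + 0.4395 + 0.0356 = 3.7670 W/m².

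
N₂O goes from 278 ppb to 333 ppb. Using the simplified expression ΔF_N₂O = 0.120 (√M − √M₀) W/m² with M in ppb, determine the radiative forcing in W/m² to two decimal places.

N₂O: 0.120 × (√333 − √278) = 0.120 × (18.2483 − 16.6733) = 0.120 × 1.5750 = 0.1890 W/m².

ΔF = 0.19 W/m²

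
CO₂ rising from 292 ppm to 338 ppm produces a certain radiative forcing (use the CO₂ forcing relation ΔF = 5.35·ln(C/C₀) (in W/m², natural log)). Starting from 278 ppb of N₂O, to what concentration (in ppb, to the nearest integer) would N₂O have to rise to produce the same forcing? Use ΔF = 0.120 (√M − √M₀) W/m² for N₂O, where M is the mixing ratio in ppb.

CO₂ forcing: 5.35 × ln(338/292) = 5.35 × 0.146292 = 0.78266 W/m².
Set 0.120(√M − √278) = 0.78266: √M = 0.78266/0.120 + √278 = 6.5222 + 16.6733 = 23.1955.
M = (23.1955)² = 538.03 ppb.

M ≈ 538 ppb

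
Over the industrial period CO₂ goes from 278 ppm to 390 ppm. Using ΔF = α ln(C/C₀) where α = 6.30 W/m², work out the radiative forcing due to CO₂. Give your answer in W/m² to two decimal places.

ΔF = 2.13 W/m²

CO₂ absorption bands are partially saturated, so forcing scales with the logarithm of the concentration ratio.
CO₂: 6.30 × ln(390/278) = 6.30 × ln(1.40288) = 6.30 × 0.33853 = 2.1327 W/m².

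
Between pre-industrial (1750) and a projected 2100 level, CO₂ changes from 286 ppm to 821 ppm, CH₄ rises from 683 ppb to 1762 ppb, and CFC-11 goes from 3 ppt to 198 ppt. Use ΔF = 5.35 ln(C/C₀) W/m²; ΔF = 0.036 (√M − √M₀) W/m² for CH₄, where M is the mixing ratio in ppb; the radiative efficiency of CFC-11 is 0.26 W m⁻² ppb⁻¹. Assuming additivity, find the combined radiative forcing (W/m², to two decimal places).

ΔF = 6.26 W/m²

CO₂: 5.35 × ln(821/286) = 5.35 × ln(2.87063) = 5.35 × 1.05453 = 5.6417 W/m².
CH₄: 0.036 × (√1762 − √683) = 0.036 × (41.9762 − 26.1343) = 0.036 × 15.8419 = 0.5703 W/m².
CFC-11: Δ = 198 − 3 = 195 ppt = 0.195 ppb; ΔF = 0.26 × 0.195 = 0.0507 W/m².
Total ΔF = 5.6417 + 0.5703 + 0.0507 = 6.2627 W/m².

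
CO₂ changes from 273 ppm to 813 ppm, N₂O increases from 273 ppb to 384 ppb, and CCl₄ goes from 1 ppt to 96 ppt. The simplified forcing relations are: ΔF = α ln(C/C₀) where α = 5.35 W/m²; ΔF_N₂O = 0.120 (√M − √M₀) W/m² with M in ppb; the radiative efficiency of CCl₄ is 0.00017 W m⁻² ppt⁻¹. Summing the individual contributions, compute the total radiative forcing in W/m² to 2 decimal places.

CO₂: 5.35 × ln(813/273) = 5.35 × ln(2.97802) = 5.35 × 1.09126 = 5.8382 W/m².
N₂O: 0.120 × (√384 − √273) = 0.120 × (19.5959 − 16.5227) = 0.120 × 3.0732 = 0.3688 W/m².
CCl₄: ΔF = 0.00017 × (96 − 1) = 0.00017 × 95 = 0.0162 W/m².
Total ΔF = 5.8382 + 0.3688 + 0.0162 = 6.2232 W/m².

ΔF = 6.22 W/m²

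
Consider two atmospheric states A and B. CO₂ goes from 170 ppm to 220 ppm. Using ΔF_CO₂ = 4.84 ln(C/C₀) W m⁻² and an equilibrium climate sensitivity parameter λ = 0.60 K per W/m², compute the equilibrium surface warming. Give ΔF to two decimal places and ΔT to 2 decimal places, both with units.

ΔF = 1.25 W/m²; ΔT = 0.75 K

CO₂: 4.84 × ln(220/170) = 4.84 × ln(1.29412) = 4.84 × 0.25783 = 1.2479 W/m².
ΔT = λ ΔF = 0.60 × 1.25 = 0.7500 K.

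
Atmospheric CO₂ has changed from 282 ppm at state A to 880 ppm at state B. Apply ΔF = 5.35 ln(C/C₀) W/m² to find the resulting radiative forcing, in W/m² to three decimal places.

ΔF = 6.088 W/m²

CO₂: 5.35 × ln(880/282) = 5.35 × ln(3.12057) = 5.35 × 1.13802 = 6.0884 W/m².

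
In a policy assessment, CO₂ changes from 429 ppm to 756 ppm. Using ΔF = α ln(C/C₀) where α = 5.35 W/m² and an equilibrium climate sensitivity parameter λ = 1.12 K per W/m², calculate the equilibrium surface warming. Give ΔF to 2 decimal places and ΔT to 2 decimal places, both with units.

CO₂: 5.35 × ln(756/429) = 5.35 × ln(1.76224) = 5.35 × 0.56659 = 3.0313 W/m².
ΔT = λ ΔF = 1.12 × 3.03 = 3.3936 K.

ΔF = 3.03 W/m²; ΔT = 3.39 K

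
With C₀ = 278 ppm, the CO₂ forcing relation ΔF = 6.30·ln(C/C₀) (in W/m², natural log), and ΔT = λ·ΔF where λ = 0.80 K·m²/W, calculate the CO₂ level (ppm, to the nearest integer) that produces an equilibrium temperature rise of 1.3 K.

C ≈ 360 ppm

Required forcing: ΔF = ΔT/λ = 1.3/0.80 = 1.6250 W/m².
Then ln(C/278) = ΔF/6.30 = 1.6250/6.30 = 0.25794.
So C = 278 × e^0.25794 = 278 × 1.29426 = 359.80 ppm.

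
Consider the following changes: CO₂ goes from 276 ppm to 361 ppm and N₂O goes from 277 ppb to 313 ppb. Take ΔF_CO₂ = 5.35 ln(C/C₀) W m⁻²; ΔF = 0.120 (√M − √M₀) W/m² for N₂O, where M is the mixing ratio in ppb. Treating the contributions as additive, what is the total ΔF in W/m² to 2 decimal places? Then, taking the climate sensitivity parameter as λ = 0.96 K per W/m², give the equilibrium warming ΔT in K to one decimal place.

ΔF = 1.56 W/m²; ΔT = 1.5 K

CO₂: 5.35 × ln(361/276) = 5.35 × ln(1.30797) = 5.35 × 0.26848 = 1.4364 W/m².
N₂O: 0.120 × (√313 − √277) = 0.120 × (17.6918 − 16.6433) = 0.120 × 1.0485 = 0.1258 W/m².
Total ΔF = 1.4364 + 0.1258 = 1.5622 W/m².
ΔT = λ ΔF = 0.96 × 1.56 = 1.4976 K.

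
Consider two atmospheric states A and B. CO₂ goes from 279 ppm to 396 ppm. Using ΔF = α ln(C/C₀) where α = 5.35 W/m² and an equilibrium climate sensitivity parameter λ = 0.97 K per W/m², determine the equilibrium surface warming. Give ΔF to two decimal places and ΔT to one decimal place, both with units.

CO₂: 5.35 × ln(396/279) = 5.35 × ln(1.41935) = 5.35 × 0.35020 = 1.8736 W/m².
ΔT = λ ΔF = 0.97 × 1.87 = 1.8139 K.

ΔF = 1.87 W/m²; ΔT = 1.8 K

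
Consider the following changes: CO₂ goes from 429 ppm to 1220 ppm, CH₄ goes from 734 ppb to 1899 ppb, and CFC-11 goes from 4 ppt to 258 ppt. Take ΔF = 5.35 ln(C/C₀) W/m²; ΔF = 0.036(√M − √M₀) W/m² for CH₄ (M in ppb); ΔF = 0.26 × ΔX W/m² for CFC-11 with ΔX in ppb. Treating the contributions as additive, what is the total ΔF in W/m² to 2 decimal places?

ΔF = 6.25 W/m²

CO₂: 5.35 × ln(1220/429) = 5.35 × ln(2.84382) = 5.35 × 1.04515 = 5.5916 W/m².
CH₄: 0.036 × (√1899 − √734) = 0.036 × (43.5775 − 27.0924) = 0.036 × 16.4851 = 0.5935 W/m².
CFC-11: Δ = 258 − 4 = 254 ppt = 0.254 ppb; ΔF = 0.26 × 0.254 = 0.0660 W/m².
Total ΔF = 5.5916 + 0.5935 + 0.0660 = 6.2511 W/m².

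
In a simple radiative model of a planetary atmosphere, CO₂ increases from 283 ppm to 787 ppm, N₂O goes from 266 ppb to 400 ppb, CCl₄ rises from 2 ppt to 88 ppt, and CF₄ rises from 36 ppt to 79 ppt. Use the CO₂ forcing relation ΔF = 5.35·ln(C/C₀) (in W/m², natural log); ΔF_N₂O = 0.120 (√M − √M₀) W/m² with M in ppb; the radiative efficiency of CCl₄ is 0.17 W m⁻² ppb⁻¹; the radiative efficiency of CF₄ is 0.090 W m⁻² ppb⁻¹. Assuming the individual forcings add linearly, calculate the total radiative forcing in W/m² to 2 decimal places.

ΔF = 5.93 W/m²

CO₂: 5.35 × ln(787/283) = 5.35 × ln(2.78092) = 5.35 × 1.02278 = 5.4719 W/m².
N₂O: 0.120 × (√400 − √266) = 0.120 × (20.0000 − 16.3095) = 0.120 × 3.6905 = 0.4429 W/m².
CCl₄: Δ = 88 − 2 = 86 ppt = 0.086 ppb; ΔF = 0.17 × 0.086 = 0.0146 W/m².
CF₄: Δ = 79 − 36 = 43 ppt = 0.043 ppb; ΔF = 0.090 × 0.043 = 0.0039 W/m².
Total ΔF = 5.4719 + 0.4429 + 0.0146 + 0.0039 = 5.9333 W/m².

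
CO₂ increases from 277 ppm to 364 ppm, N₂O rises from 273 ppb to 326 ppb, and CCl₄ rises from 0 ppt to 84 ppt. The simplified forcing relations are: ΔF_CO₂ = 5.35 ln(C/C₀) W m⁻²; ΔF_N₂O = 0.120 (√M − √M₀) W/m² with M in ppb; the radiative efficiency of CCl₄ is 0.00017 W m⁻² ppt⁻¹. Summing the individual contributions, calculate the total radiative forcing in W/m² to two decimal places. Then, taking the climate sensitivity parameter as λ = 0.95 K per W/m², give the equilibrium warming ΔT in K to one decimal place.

ΔF = 1.66 W/m²; ΔT = 1.6 K

CO₂: 5.35 × ln(364/277) = 5.35 × ln(1.31408) = 5.35 × 0.27314 = 1.4613 W/m².
N₂O: 0.120 × (√326 − √273) = 0.120 × (18.0555 − 16.5227) = 0.120 × 1.5328 = 0.1839 W/m².
CCl₄: ΔF = 0.00017 × (84 − 0) = 0.00017 × 84 = 0.0143 W/m².
Total ΔF = 1.4613 + 0.1839 + 0.0143 = 1.6595 W/m².
ΔT = λ ΔF = 0.95 × 1.66 = 1.5770 K.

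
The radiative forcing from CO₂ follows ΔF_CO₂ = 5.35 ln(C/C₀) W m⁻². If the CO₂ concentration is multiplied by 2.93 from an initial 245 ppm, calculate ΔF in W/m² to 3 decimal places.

ΔF = 5.751 W/m²

Because the forcing depends only on the ratio C/C₀, the initial concentration does not enter.
ΔF = 5.35 × ln(2.93) = 5.35 × 1.07500 = 5.7513 W/m².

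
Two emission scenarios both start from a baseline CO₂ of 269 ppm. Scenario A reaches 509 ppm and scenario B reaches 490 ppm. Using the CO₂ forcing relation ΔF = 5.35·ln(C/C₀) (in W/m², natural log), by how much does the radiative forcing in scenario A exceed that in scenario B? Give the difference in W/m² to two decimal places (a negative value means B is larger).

ΔF_A = 5.35 ln(509/269) = 5.35 × 0.63774 = 3.4119 W/m².
ΔF_B = 5.35 ln(490/269) = 5.35 × 0.59969 = 3.2083 W/m².
Difference: 3.4119 − 3.2083 = 0.2036 W/m².

ΔF_A − ΔF_B = 0.20 W/m²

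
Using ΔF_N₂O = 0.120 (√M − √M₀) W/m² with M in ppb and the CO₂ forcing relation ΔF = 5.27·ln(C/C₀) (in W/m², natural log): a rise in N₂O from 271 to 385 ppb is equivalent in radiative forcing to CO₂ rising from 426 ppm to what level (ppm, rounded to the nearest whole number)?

C ≈ 458 ppm

N₂O forcing: 0.120 × (√385 − √271) = 0.120 × (19.6214 − 16.4621) = 0.120 × 3.1593 = 0.37912 W/m².
Set 5.27 ln(C/426) = 0.37912: ln(C/426) = 0.37912/5.27 = 0.07194, so C = 426 × e^0.07194 = 426 × 1.07459 = 457.78 ppm.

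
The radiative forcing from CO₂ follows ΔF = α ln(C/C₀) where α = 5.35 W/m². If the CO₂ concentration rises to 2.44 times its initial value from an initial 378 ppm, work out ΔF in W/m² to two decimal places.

ΔF = 4.77 W/m²

Because the forcing depends only on the ratio C/C₀, the initial concentration does not enter.
ΔF = 5.35 × ln(2.44) = 5.35 × 0.89200 = 4.7722 W/m².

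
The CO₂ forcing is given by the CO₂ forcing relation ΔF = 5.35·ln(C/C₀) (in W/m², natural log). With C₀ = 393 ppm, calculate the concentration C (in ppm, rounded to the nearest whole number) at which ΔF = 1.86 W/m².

C ≈ 556 ppm

Set 5.35 ln(C/393) = 1.86, so ln(C/393) = 1.86/5.35 = 0.34766.
Then C/393 = e^0.34766 = 1.41575, giving C = 393 × 1.41575 = 556.39 ppm.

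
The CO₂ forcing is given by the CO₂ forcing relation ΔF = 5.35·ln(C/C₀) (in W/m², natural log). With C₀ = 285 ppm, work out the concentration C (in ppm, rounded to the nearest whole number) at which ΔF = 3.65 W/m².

C ≈ 564 ppm

Set 5.35 ln(C/285) = 3.65, so ln(C/285) = 3.65/5.35 = 0.68224.
Then C/285 = e^0.68224 = 1.97830, giving C = 285 × 1.97830 = 563.82 ppm.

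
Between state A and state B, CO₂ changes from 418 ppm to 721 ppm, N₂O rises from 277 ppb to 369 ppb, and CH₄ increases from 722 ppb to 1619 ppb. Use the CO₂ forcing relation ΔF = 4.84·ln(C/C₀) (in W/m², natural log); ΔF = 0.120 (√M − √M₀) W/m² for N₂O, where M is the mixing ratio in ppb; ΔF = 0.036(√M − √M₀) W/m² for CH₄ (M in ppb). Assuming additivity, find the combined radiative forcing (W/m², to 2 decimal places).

ΔF = 3.43 W/m²

CO₂: 4.84 × ln(721/418) = 4.84 × ln(1.72488) = 4.84 × 0.54516 = 2.6386 W/m².
N₂O: 0.120 × (√369 − √277) = 0.120 × (19.2094 − 16.6433) = 0.120 × 2.5661 = 0.3079 W/m².
CH₄: 0.036 × (√1619 − √722) = 0.036 × (40.2368 − 26.8701) = 0.036 × 13.3667 = 0.4812 W/m².
Total ΔF = 2.6386 + 0.3079 + 0.4812 = 3.4277 W/m².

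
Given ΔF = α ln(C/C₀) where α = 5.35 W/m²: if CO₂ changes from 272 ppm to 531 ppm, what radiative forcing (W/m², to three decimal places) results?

CO₂ absorption bands are partially saturated, so forcing scales with the logarithm of the concentration ratio.
CO₂: 5.35 × ln(531/272) = 5.35 × ln(1.95221) = 5.35 × 0.66896 = 3.5789 W/m².

ΔF = 3.579 W/m²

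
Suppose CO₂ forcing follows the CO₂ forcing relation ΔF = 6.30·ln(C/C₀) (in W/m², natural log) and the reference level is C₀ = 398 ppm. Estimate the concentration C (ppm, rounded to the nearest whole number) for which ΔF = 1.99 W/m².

C ≈ 546 ppm

Set 6.30 ln(C/398) = 1.99, so ln(C/398) = 1.99/6.30 = 0.31587.
Then C/398 = e^0.31587 = 1.37145, giving C = 398 × 1.37145 = 545.84 ppm.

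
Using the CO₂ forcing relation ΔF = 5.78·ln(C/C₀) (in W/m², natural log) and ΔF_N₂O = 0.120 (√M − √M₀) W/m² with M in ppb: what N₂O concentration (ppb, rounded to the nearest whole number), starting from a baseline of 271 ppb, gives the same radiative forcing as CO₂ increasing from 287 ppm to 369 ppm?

M ≈ 816 ppb

CO₂ forcing: 5.78 × ln(369/287) = 5.78 × 0.251314 = 1.45259 W/m².
Set 0.120(√M − √271) = 1.45259: √M = 1.45259/0.120 + √271 = 12.1049 + 16.4621 = 28.5670.
M = (28.5670)² = 816.07 ppb.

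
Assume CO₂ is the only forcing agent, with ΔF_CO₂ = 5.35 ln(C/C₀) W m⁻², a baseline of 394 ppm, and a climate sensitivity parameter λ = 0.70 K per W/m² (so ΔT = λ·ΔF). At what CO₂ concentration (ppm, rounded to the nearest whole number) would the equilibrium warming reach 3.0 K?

Required forcing: ΔF = ΔT/λ = 3.0/0.70 = 4.2857 W/m².
Then ln(C/394) = ΔF/5.35 = 4.2857/5.35 = 0.80107.
So C = 394 × e^0.80107 = 394 × 2.22792 = 877.80 ppm.

C ≈ 878 ppm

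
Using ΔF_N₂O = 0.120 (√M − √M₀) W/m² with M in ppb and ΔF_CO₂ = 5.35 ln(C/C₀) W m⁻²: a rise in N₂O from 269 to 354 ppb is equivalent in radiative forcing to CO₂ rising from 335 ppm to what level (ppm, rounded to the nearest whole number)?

C ≈ 354 ppm

N₂O forcing: 0.120 × (√354 − √269) = 0.120 × (18.8149 − 16.4012) = 0.120 × 2.4137 = 0.28964 W/m².
Set 5.35 ln(C/335) = 0.28964: ln(C/335) = 0.28964/5.35 = 0.05414, so C = 335 × e^0.05414 = 335 × 1.05563 = 353.64 ppm.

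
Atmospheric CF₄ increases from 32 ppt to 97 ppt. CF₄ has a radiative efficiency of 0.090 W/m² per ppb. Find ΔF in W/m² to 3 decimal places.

CF₄: Δ = 97 − 32 = 65 ppt = 0.065 ppb; ΔF = 0.090 × 0.065 = 0.0059 W/m².

ΔF = 0.006 W/m²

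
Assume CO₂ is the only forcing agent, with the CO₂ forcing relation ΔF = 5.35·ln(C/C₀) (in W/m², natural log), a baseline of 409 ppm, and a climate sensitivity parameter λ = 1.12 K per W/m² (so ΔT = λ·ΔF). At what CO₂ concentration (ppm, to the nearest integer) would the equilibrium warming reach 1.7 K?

C ≈ 543 ppm

Required forcing: ΔF = ΔT/λ = 1.7/1.12 = 1.5179 W/m².
Then ln(C/409) = ΔF/5.35 = 1.5179/5.35 = 0.28372.
So C = 409 × e^0.28372 = 409 × 1.32806 = 543.18 ppm.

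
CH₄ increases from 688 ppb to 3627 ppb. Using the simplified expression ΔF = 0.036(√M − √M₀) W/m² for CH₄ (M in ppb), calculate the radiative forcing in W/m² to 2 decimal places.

CH₄: 0.036 × (√3627 − √688) = 0.036 × (60.2246 − 26.2298) = 0.036 × 33.9948 = 1.2238 W/m².

ΔF = 1.22 W/m²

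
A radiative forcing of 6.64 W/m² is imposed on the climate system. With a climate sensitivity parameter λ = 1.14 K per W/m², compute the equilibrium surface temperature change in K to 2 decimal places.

ΔT = λ ΔF = 1.14 × 6.64 = 7.5696 K.

ΔT = 7.57 K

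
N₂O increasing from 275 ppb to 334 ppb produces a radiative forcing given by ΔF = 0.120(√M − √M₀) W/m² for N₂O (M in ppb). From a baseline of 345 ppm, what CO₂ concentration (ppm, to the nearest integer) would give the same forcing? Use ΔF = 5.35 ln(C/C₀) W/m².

C ≈ 358 ppm

N₂O forcing: 0.120 × (√334 − √275) = 0.120 × (18.2757 − 16.5831) = 0.120 × 1.6926 = 0.20311 W/m².
Set 5.35 ln(C/345) = 0.20311: ln(C/345) = 0.20311/5.35 = 0.03796, so C = 345 × e^0.03796 = 345 × 1.03869 = 358.35 ppm.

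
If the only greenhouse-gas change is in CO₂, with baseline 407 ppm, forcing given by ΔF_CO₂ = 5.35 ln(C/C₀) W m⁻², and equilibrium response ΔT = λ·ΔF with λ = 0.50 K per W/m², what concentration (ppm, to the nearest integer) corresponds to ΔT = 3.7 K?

Required forcing: ΔF = ΔT/λ = 3.7/0.50 = 7.4000 W/m².
Then ln(C/407) = ΔF/5.35 = 7.4000/5.35 = 1.38318.
So C = 407 × e^1.38318 = 407 × 3.98756 = 1622.94 ppm.

C ≈ 1623 ppm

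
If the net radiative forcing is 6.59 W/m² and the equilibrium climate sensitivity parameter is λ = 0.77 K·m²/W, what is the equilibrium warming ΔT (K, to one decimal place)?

ΔT = λ ΔF = 0.77 × 6.59 = 5.0743 K.

ΔT = 5.1 K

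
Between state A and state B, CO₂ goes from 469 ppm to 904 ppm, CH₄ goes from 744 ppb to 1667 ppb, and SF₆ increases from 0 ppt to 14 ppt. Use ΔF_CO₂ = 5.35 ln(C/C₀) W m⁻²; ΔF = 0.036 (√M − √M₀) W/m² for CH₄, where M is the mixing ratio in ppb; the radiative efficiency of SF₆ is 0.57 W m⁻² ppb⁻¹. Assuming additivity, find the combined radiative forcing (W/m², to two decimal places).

ΔF = 4.01 W/m²

CO₂: 5.35 × ln(904/469) = 5.35 × ln(1.92751) = 5.35 × 0.65623 = 3.5108 W/m².
CH₄: 0.036 × (√1667 − √744) = 0.036 × (40.8289 − 27.2764) = 0.036 × 13.5525 = 0.4879 W/m².
SF₆: Δ = 14 − 0 = 14 ppt = 0.014 ppb; ΔF = 0.57 × 0.014 = 0.0080 W/m².
Total ΔF = 3.5108 + 0.4879 + 0.0080 = 4.0067 W/m².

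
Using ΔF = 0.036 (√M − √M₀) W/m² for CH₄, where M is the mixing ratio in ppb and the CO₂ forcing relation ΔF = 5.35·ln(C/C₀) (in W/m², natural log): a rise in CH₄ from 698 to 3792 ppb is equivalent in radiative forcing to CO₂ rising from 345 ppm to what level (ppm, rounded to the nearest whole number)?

C ≈ 437 ppm

CH₄ forcing: 0.036 × (√3792 − √698) = 0.036 × (61.5792 − 26.4197) = 0.036 × 35.1595 = 1.26574 W/m².
Set 5.35 ln(C/345) = 1.26574: ln(C/345) = 1.26574/5.35 = 0.23659, so C = 345 × e^0.23659 = 345 × 1.26692 = 437.09 ppm.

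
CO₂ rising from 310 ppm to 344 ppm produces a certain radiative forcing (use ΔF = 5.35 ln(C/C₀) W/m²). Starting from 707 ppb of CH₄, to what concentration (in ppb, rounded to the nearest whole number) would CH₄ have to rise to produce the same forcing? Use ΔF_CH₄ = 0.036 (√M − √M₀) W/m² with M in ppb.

CO₂ forcing: 5.35 × ln(344/310) = 5.35 × 0.104069 = 0.55677 W/m².
Set 0.036(√M − √707) = 0.55677: √M = 0.55677/0.036 + √707 = 15.4658 + 26.5895 = 42.0553.
M = (42.0553)² = 1768.65 ppb.

M ≈ 1769 ppb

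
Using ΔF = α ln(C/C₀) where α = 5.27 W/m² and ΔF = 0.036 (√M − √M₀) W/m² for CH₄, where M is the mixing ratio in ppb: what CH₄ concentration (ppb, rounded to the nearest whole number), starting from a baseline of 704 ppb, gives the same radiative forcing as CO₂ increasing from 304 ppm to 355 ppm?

CO₂ forcing: 5.27 × ln(355/304) = 5.27 × 0.155090 = 0.81732 W/m².
Set 0.036(√M − √704) = 0.81732: √M = 0.81732/0.036 + √704 = 22.7033 + 26.5330 = 49.2363.
M = (49.2363)² = 2424.21 ppb.

M ≈ 2424 ppb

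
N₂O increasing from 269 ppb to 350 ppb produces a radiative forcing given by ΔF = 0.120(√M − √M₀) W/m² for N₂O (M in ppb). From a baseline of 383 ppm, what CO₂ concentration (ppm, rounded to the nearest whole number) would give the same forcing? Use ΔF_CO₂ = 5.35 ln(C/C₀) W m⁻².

C ≈ 403 ppm

N₂O forcing: 0.120 × (√350 − √269) = 0.120 × (18.7083 − 16.4012) = 0.120 × 2.3071 = 0.27685 W/m².
Set 5.35 ln(C/383) = 0.27685: ln(C/383) = 0.27685/5.35 = 0.05175, so C = 383 × e^0.05175 = 383 × 1.05311 = 403.34 ppm.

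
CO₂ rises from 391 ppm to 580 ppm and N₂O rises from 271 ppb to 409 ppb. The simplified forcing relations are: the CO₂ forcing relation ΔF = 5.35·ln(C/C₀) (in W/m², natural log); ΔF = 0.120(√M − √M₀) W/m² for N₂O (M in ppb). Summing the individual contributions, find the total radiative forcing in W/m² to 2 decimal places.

ΔF = 2.56 W/m²

CO₂: 5.35 × ln(580/391) = 5.35 × ln(1.48338) = 5.35 × 0.39432 = 2.1096 W/m².
N₂O: 0.120 × (√409 − √271) = 0.120 × (20.2237 − 16.4621) = 0.120 × 3.7616 = 0.4514 W/m².
Total ΔF = 2.1096 + 0.4514 = 2.5610 W/m².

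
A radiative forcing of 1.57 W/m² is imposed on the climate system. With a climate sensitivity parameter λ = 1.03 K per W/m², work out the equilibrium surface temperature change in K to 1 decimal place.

ΔT = 1.6 K

ΔT = λ ΔF = 1.03 × 1.57 = 1.6171 K.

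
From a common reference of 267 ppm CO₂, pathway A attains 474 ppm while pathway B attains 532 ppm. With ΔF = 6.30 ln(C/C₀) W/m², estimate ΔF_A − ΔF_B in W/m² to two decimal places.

ΔF_A = 6.30 ln(474/267) = 6.30 × 0.57396 = 3.6159 W/m².
ΔF_B = 6.30 ln(532/267) = 6.30 × 0.68939 = 4.3432 W/m².
Difference: 3.6159 − 4.3432 = -0.7273 W/m².
(Equivalently, ΔF_A − ΔF_B = 6.30 ln(474/532) = 6.30 × -0.11544 = -0.7273 W/m².)

ΔF_A − ΔF_B = -0.73 W/m²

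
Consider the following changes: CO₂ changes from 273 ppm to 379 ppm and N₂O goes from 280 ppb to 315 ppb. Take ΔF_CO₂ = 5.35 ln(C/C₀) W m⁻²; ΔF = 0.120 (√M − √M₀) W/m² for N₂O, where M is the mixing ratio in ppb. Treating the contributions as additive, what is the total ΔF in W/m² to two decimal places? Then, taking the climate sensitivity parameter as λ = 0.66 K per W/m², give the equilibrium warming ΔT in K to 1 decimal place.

CO₂: 5.35 × ln(379/273) = 5.35 × ln(1.38828) = 5.35 × 0.32807 = 1.7552 W/m².
N₂O: 0.120 × (√315 − √280) = 0.120 × (17.7482 − 16.7332) = 0.120 × 1.0150 = 0.1218 W/m².
Total ΔF = 1.7552 + 0.1218 = 1.8770 W/m².
ΔT = λ ΔF = 0.66 × 1.88 = 1.2408 K.

ΔF = 1.88 W/m²; ΔT = 1.2 K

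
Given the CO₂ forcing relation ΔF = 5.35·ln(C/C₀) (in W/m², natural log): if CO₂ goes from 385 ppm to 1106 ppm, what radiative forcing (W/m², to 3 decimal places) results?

ΔF = 5.646 W/m²

CO₂ absorption bands are partially saturated, so forcing scales with the logarithm of the concentration ratio.
CO₂: 5.35 × ln(1106/385) = 5.35 × ln(2.87273) = 5.35 × 1.05526 = 5.6456 W/m².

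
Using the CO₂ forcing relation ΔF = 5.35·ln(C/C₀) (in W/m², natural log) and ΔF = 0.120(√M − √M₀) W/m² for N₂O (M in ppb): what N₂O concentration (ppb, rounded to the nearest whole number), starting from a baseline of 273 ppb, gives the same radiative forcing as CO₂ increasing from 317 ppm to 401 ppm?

CO₂ forcing: 5.35 × ln(401/317) = 5.35 × 0.235060 = 1.25757 W/m².
Set 0.120(√M − √273) = 1.25757: √M = 1.25757/0.120 + √273 = 10.4798 + 16.5227 = 27.0025.
M = (27.0025)² = 729.14 ppb.

M ≈ 729 ppb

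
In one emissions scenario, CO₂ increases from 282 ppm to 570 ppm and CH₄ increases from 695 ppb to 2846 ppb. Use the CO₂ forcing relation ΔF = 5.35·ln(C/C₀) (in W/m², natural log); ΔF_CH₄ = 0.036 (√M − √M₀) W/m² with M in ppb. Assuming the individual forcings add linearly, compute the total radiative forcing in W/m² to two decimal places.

ΔF = 4.74 W/m²

CO₂: 5.35 × ln(570/282) = 5.35 × ln(2.02128) = 5.35 × 0.70373 = 3.7650 W/m².
CH₄: 0.036 × (√2846 − √695) = 0.036 × (53.3479 − 26.3629) = 0.036 × 26.9850 = 0.9715 W/m².
Total ΔF = 3.7650 + 0.9715 = 4.7365 W/m².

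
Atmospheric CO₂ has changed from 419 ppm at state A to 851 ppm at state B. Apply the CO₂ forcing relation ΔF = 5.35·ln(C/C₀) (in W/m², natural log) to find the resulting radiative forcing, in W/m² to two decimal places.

ΔF = 3.79 W/m²

CO₂ absorption bands are partially saturated, so forcing scales with the logarithm of the concentration ratio.
CO₂: 5.35 × ln(851/419) = 5.35 × ln(2.03103) = 5.35 × 0.70854 = 3.7907 W/m².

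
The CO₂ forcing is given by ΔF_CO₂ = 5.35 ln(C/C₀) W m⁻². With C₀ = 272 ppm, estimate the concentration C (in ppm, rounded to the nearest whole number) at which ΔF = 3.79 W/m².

C ≈ 552 ppm

Set 5.35 ln(C/272) = 3.79, so ln(C/272) = 3.79/5.35 = 0.70841.
Then C/272 = e^0.70841 = 2.03076, giving C = 272 × 2.03076 = 552.37 ppm.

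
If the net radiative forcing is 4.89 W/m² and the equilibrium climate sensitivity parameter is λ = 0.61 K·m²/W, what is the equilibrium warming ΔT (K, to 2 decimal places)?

ΔT = 2.98 K

ΔT = λ ΔF = 0.61 × 4.89 = 2.9829 K.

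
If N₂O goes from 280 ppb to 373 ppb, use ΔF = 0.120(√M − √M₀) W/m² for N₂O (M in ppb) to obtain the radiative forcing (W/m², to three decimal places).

ΔF = 0.310 W/m²

N₂O: 0.120 × (√373 − √280) = 0.120 × (19.3132 − 16.7332) = 0.120 × 2.5800 = 0.3096 W/m².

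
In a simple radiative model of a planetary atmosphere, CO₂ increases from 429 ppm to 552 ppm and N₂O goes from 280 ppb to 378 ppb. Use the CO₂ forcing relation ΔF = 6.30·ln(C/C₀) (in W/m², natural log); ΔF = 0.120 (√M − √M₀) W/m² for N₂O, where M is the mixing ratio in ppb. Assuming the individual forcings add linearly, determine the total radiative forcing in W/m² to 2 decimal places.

CO₂: 6.30 × ln(552/429) = 6.30 × ln(1.28671) = 6.30 × 0.25209 = 1.5882 W/m².
N₂O: 0.120 × (√378 − √280) = 0.120 × (19.4422 − 16.7332) = 0.120 × 2.7090 = 0.3251 W/m².
Total ΔF = 1.5882 + 0.3251 = 1.9133 W/m².

ΔF = 1.91 W/m²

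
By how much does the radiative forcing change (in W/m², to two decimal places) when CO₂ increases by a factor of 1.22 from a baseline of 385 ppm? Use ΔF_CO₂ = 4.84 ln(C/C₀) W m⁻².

ΔF = 4.84 × ln(1.22) = 4.84 × 0.19885 = 0.9624 W/m².

ΔF = 0.96 W/m²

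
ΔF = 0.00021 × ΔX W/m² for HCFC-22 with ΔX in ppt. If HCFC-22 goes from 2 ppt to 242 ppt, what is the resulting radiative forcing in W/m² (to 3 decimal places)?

HCFC-22: ΔF = 0.00021 × (242 − 2) = 0.00021 × 240 = 0.0504 W/m².

ΔF = 0.050 W/m²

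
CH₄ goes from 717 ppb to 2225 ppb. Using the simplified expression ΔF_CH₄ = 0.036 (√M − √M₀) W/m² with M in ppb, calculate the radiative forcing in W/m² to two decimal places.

CH₄: 0.036 × (√2225 − √717) = 0.036 × (47.1699 − 26.7769) = 0.036 × 20.3930 = 0.7341 W/m².

ΔF = 0.73 W/m²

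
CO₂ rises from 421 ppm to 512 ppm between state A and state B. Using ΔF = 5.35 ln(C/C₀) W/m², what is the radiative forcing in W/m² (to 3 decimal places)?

CO₂ absorption bands are partially saturated, so forcing scales with the logarithm of the concentration ratio.
CO₂: 5.35 × ln(512/421) = 5.35 × ln(1.21615) = 5.35 × 0.19569 = 1.0469 W/m².

ΔF = 1.047 W/m²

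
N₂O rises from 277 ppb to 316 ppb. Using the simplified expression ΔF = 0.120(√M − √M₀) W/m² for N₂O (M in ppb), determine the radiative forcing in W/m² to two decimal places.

N₂O: 0.120 × (√316 − √277) = 0.120 × (17.7764 − 16.6433) = 0.120 × 1.1331 = 0.1360 W/m².

ΔF = 0.14 W/m²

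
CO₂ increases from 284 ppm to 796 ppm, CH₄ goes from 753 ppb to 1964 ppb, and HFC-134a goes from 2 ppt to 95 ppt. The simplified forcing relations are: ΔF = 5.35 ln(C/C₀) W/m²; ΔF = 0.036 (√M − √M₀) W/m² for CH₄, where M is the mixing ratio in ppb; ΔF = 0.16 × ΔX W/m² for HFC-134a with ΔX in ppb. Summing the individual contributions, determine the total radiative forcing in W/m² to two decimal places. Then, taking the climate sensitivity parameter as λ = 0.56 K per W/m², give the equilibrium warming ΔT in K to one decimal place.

CO₂: 5.35 × ln(796/284) = 5.35 × ln(2.80282) = 5.35 × 1.03063 = 5.5139 W/m².
CH₄: 0.036 × (√1964 − √753) = 0.036 × (44.3170 − 27.4408) = 0.036 × 16.8762 = 0.6075 W/m².
HFC-134a: Δ = 95 − 2 = 93 ppt = 0.093 ppb; ΔF = 0.16 × 0.093 = 0.0149 W/m².
Total ΔF = 5.5139 + 0.6075 + 0.0149 = 6.1363 W/m².
ΔT = λ ΔF = 0.56 × 6.14 = 3.4384 K.

ΔF = 6.14 W/m²; ΔT = 3.4 K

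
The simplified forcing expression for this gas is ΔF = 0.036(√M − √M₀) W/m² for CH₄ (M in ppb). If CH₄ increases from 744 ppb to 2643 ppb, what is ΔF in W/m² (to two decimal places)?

ΔF = 0.87 W/m²

CH₄: 0.036 × (√2643 − √744) = 0.036 × (51.4101 − 27.2764) = 0.036 × 24.1337 = 0.8688 W/m².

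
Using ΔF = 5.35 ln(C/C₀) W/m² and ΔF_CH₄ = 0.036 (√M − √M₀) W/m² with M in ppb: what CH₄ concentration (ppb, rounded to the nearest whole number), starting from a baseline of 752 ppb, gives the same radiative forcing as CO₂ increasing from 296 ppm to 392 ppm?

M ≈ 4784 ppb

CO₂ forcing: 5.35 × ln(392/296) = 5.35 × 0.280902 = 1.50283 W/m².
Set 0.036(√M − √752) = 1.50283: √M = 1.50283/0.036 + √752 = 41.7453 + 27.4226 = 69.1679.
M = (69.1679)² = 4784.20 ppb.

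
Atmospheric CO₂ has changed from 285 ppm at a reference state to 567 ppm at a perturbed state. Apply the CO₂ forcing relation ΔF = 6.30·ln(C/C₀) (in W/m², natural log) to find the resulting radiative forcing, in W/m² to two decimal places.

ΔF = 4.33 W/m²

CO₂: 6.30 × ln(567/285) = 6.30 × ln(1.98947) = 6.30 × 0.68787 = 4.3336 W/m².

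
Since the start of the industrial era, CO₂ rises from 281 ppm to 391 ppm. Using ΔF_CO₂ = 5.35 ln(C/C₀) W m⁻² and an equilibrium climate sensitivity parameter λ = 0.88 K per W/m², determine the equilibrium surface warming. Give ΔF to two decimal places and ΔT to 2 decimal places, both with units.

CO₂: 5.35 × ln(391/281) = 5.35 × ln(1.39146) = 5.35 × 0.33035 = 1.7674 W/m².
ΔT = λ ΔF = 0.88 × 1.77 = 1.5576 K.

ΔF = 1.77 W/m²; ΔT = 1.56 K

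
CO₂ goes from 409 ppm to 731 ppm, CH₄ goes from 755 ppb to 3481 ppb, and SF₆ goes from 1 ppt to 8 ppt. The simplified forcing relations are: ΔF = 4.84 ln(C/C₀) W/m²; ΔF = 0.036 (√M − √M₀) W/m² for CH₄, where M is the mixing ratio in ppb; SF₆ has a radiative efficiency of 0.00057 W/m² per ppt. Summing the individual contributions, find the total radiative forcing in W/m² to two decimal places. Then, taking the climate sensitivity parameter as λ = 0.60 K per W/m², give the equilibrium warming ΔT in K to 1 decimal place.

CO₂: 4.84 × ln(731/409) = 4.84 × ln(1.78729) = 4.84 × 0.58070 = 2.8106 W/m².
CH₄: 0.036 × (√3481 − √755) = 0.036 × (59.0000 − 27.4773) = 0.036 × 31.5227 = 1.1348 W/m².
SF₆: ΔF = 0.00057 × (8 − 1) = 0.00057 × 7 = 0.0040 W/m².
Total ΔF = 2.8106 + 1.1348 + 0.0040 = 3.9494 W/m².
ΔT = λ ΔF = 0.60 × 3.95 = 2.3700 K.

ΔF = 3.95 W/m²; ΔT = 2.4 K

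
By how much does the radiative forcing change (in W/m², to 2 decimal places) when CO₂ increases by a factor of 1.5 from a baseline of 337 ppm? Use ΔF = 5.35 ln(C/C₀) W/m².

ΔF = 5.35 × ln(1.5) = 5.35 × 0.40547 = 2.1693 W/m².

ΔF = 2.17 W/m²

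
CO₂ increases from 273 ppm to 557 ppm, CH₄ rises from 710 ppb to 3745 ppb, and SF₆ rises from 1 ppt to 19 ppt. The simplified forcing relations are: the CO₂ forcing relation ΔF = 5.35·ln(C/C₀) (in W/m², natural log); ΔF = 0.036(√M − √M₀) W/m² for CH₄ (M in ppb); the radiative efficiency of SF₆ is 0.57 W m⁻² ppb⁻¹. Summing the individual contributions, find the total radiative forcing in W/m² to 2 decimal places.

ΔF = 5.07 W/m²

CO₂: 5.35 × ln(557/273) = 5.35 × ln(2.04029) = 5.35 × 0.71309 = 3.8150 W/m².
CH₄: 0.036 × (√3745 − √710) = 0.036 × (61.1964 − 26.6458) = 0.036 × 34.5506 = 1.2438 W/m².
SF₆: Δ = 19 − 1 = 18 ppt = 0.018 ppb; ΔF = 0.57 × 0.018 = 0.0103 W/m².
Total ΔF = 3.8150 + 1.2438 + 0.0103 = 5.0691 W/m².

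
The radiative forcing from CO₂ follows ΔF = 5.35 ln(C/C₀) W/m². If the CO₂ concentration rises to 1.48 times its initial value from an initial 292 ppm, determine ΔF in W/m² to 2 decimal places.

ΔF = 2.10 W/m²

ΔF = 5.35 × ln(1.48) = 5.35 × 0.39204 = 2.0974 W/m².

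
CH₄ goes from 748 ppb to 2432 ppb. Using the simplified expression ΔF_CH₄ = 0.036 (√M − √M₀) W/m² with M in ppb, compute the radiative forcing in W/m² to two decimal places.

ΔF = 0.79 W/m²

CH₄: 0.036 × (√2432 − √748) = 0.036 × (49.3153 − 27.3496) = 0.036 × 21.9657 = 0.7908 W/m².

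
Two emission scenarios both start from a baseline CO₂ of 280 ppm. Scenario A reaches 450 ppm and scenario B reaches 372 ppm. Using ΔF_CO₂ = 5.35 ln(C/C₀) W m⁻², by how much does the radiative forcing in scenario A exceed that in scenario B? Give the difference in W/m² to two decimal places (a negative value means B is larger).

ΔF_A = 5.35 ln(450/280) = 5.35 × 0.47446 = 2.5384 W/m².
ΔF_B = 5.35 ln(372/280) = 5.35 × 0.28410 = 1.5199 W/m².
Difference: 2.5384 − 1.5199 = 1.0185 W/m².

ΔF_A − ΔF_B = 1.02 W/m²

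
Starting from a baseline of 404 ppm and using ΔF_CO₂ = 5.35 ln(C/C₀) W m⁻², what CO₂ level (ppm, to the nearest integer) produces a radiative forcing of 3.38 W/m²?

C ≈ 760 ppm

Set 5.35 ln(C/404) = 3.38, so ln(C/404) = 3.38/5.35 = 0.63178.
Then C/404 = e^0.63178 = 1.88096, giving C = 404 × 1.88096 = 759.91 ppm.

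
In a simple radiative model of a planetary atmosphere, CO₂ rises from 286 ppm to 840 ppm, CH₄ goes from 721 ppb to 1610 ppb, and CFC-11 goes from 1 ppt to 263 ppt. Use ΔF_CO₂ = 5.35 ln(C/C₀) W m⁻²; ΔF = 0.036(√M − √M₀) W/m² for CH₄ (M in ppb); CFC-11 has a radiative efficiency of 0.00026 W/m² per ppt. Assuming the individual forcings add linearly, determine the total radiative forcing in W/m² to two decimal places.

CO₂: 5.35 × ln(840/286) = 5.35 × ln(2.93706) = 5.35 × 1.07741 = 5.7641 W/m².
CH₄: 0.036 × (√1610 − √721) = 0.036 × (40.1248 − 26.8514) = 0.036 × 13.2734 = 0.4778 W/m².
CFC-11: ΔF = 0.00026 × (263 − 1) = 0.00026 × 262 = 0.0681 W/m².
Total ΔF = 5.7641 + 0.4778 + 0.0681 = 6.3100 W/m².

ΔF = 6.31 W/m²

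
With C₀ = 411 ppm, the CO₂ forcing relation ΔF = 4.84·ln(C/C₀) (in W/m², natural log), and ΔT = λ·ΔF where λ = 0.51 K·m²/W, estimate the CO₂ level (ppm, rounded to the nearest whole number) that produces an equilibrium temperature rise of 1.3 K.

Required forcing: ΔF = ΔT/λ = 1.3/0.51 = 2.5490 W/m².
Then ln(C/411) = ΔF/4.84 = 2.5490/4.84 = 0.52665.
So C = 411 × e^0.52665 = 411 × 1.69325 = 695.93 ppm.

C ≈ 696 ppm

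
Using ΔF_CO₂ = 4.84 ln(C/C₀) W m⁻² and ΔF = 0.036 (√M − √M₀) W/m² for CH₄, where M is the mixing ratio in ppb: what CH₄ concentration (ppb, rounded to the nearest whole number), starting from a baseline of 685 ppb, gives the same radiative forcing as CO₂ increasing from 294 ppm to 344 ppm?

M ≈ 2236 ppb

CO₂ forcing: 4.84 × ln(344/294) = 4.84 × 0.157062 = 0.76018 W/m².
Set 0.036(√M − √685) = 0.76018: √M = 0.76018/0.036 + √685 = 21.1161 + 26.1725 = 47.2886.
M = (47.2886)² = 2236.21 ppb.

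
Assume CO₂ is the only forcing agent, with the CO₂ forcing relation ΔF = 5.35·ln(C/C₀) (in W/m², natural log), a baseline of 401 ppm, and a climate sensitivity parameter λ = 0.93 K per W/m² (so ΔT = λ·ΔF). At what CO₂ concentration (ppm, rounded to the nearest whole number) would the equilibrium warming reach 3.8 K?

C ≈ 861 ppm

Required forcing: ΔF = ΔT/λ = 3.8/0.93 = 4.0860 W/m².
Then ln(C/401) = ΔF/5.35 = 4.0860/5.35 = 0.76374.
So C = 401 × e^0.76374 = 401 × 2.14629 = 860.66 ppm.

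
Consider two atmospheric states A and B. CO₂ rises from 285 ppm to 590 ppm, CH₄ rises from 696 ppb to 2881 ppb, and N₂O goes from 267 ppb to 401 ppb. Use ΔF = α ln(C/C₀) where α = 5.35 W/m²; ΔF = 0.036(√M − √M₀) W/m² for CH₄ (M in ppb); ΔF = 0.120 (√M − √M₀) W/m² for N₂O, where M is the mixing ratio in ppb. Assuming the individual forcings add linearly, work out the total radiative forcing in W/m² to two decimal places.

ΔF = 5.32 W/m²

CO₂: 5.35 × ln(590/285) = 5.35 × ln(2.07018) = 5.35 × 0.72764 = 3.8929 W/m².
CH₄: 0.036 × (√2881 − √696) = 0.036 × (53.6749 − 26.3818) = 0.036 × 27.2931 = 0.9826 W/m².
N₂O: 0.120 × (√401 − √267) = 0.120 × (20.0250 − 16.3401) = 0.120 × 3.6849 = 0.4422 W/m².
Total ΔF = 3.8929 + 0.9826 + 0.4422 = 5.3177 W/m².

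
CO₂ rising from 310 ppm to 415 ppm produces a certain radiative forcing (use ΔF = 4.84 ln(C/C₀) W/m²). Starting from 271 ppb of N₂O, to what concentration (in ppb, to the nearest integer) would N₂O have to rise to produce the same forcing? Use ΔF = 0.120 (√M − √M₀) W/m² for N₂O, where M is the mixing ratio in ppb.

CO₂ forcing: 4.84 × ln(415/310) = 4.84 × 0.291706 = 1.41186 W/m².
Set 0.120(√M − √271) = 1.41186: √M = 1.41186/0.120 + √271 = 11.7655 + 16.4621 = 28.2276.
M = (28.2276)² = 796.80 ppb.

M ≈ 797 ppb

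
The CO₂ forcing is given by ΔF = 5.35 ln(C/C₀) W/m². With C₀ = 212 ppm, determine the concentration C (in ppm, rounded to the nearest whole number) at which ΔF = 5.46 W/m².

Set 5.35 ln(C/212) = 5.46, so ln(C/212) = 5.46/5.35 = 1.02056.
Then C/212 = e^1.02056 = 2.77475, giving C = 212 × 2.77475 = 588.25 ppm.

C ≈ 588 ppm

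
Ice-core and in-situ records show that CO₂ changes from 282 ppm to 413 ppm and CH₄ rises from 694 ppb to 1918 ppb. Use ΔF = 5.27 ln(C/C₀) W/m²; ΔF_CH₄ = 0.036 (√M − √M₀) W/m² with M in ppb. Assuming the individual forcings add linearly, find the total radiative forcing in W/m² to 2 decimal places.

CO₂: 5.27 × ln(413/282) = 5.27 × ln(1.46454) = 5.27 × 0.38154 = 2.0107 W/m².
CH₄: 0.036 × (√1918 − √694) = 0.036 × (43.7950 − 26.3439) = 0.036 × 17.4511 = 0.6282 W/m².
Total ΔF = 2.0107 + 0.6282 = 2.6389 W/m².

ΔF = 2.64 W/m²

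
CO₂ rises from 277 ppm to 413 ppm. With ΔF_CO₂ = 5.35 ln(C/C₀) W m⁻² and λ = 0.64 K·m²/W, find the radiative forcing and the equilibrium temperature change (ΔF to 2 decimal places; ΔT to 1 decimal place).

CO₂: 5.35 × ln(413/277) = 5.35 × ln(1.49097) = 5.35 × 0.39943 = 2.1370 W/m².
ΔT = λ ΔF = 0.64 × 2.14 = 1.3696 K.

ΔF = 2.14 W/m²; ΔT = 1.4 K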